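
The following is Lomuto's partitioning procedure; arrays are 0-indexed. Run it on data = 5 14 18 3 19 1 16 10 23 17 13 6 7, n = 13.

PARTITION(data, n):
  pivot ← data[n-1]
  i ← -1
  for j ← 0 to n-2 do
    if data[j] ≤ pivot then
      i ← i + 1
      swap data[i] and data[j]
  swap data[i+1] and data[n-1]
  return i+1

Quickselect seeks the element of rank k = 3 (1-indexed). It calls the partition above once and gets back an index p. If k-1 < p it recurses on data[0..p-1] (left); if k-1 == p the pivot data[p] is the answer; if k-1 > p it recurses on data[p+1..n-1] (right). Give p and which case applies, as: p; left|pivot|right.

4; left

pivot = data[12] = 7; i = -1
j=0: data[0]=5 ≤ 7 → i=0, swap data[0],data[0] (no change) → 5 14 18 3 19 1 16 10 23 17 13 6 7
j=1: data[1]=14 > 7 → no swap
j=2: data[2]=18 > 7 → no swap
j=3: data[3]=3 ≤ 7 → i=1, swap data[1],data[3] → 5 3 18 14 19 1 16 10 23 17 13 6 7
j=4: data[4]=19 > 7 → no swap
j=5: data[5]=1 ≤ 7 → i=2, swap data[2],data[5] → 5 3 1 14 19 18 16 10 23 17 13 6 7
j=6: data[6]=16 > 7 → no swap
j=7: data[7]=10 > 7 → no swap
j=8: data[8]=23 > 7 → no swap
j=9: data[9]=17 > 7 → no swap
j=10: data[10]=13 > 7 → no swap
j=11: data[11]=6 ≤ 7 → i=3, swap data[3],data[11] → 5 3 1 6 19 18 16 10 23 17 13 14 7
final swap data[4],data[12] → 5 3 1 6 7 18 16 10 23 17 13 14 19; return 4
p = 4; k-1 = 2 < 4 ⇒ left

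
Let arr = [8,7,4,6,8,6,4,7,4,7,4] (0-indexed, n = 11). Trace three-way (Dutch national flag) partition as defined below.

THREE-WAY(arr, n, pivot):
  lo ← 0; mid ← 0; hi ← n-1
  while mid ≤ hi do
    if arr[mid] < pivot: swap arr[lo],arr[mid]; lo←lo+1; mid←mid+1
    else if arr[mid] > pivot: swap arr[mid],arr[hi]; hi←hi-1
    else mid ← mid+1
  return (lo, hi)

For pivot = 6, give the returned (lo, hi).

(4, 5)

pivot = 6; lo=0, mid=0, hi=10
arr[mid]=8>6: swap arr[0],arr[10]; hi=9 → [4,7,4,6,8,6,4,7,4,7,8]
arr[mid]=4<6: swap arr[0],arr[0]; lo=1,mid=1 → [4,7,4,6,8,6,4,7,4,7,8]
arr[mid]=7>6: swap arr[1],arr[9]; hi=8 → [4,7,4,6,8,6,4,7,4,7,8]
arr[mid]=7>6: swap arr[1],arr[8]; hi=7 → [4,4,4,6,8,6,4,7,7,7,8]
arr[mid]=4<6: swap arr[1],arr[1]; lo=2,mid=2 → [4,4,4,6,8,6,4,7,7,7,8]
arr[mid]=4<6: swap arr[2],arr[2]; lo=3,mid=3 → [4,4,4,6,8,6,4,7,7,7,8]
arr[mid]=6=6: mid=4
arr[mid]=8>6: swap arr[4],arr[7]; hi=6 → [4,4,4,6,7,6,4,8,7,7,8]
arr[mid]=7>6: swap arr[4],arr[6]; hi=5 → [4,4,4,6,4,6,7,8,7,7,8]
arr[mid]=4<6: swap arr[3],arr[4]; lo=4,mid=5 → [4,4,4,4,6,6,7,8,7,7,8]
arr[mid]=6=6: mid=6
end: lo=4, hi=5; arr = [4,4,4,4,6,6,7,8,7,7,8]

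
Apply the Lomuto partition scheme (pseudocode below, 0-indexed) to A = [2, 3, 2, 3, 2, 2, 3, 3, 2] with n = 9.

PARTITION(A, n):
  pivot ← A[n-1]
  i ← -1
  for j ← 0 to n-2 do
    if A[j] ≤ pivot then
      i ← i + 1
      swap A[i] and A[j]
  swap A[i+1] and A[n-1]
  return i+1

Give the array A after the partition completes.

pivot = A[8] = 2; i = -1
j=0: A[0]=2 ≤ 2 → i=0, swap A[0],A[0] (no change) → [2, 3, 2, 3, 2, 2, 3, 3, 2]
j=1: A[1]=3 > 2 → no swap
j=2: A[2]=2 ≤ 2 → i=1, swap A[1],A[2] → [2, 2, 3, 3, 2, 2, 3, 3, 2]
j=3: A[3]=3 > 2 → no swap
j=4: A[4]=2 ≤ 2 → i=2, swap A[2],A[4] → [2, 2, 2, 3, 3, 2, 3, 3, 2]
j=5: A[5]=2 ≤ 2 → i=3, swap A[3],A[5] → [2, 2, 2, 2, 3, 3, 3, 3, 2]
j=6: A[6]=3 > 2 → no swap
j=7: A[7]=3 > 2 → no swap
final swap A[4],A[8] → [2, 2, 2, 2, 2, 3, 3, 3, 3]; return 4

[2, 2, 2, 2, 2, 3, 3, 3, 3]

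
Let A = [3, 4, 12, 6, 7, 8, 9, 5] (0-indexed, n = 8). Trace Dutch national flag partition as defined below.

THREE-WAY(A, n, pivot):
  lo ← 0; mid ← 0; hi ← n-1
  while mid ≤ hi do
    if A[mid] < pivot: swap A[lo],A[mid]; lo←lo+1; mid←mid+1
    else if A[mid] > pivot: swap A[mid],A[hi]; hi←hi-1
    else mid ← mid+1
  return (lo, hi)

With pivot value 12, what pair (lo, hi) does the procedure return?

(7, 7)

lo=0 mid=0 hi=7
3<12: swap(0,0), lo=1 mid=1 ⇒ [3, 4, 12, 6, 7, 8, 9, 5]
4<12: swap(1,1), lo=2 mid=2 ⇒ [3, 4, 12, 6, 7, 8, 9, 5]
12=12: mid=3
6<12: swap(2,3), lo=3 mid=4 ⇒ [3, 4, 6, 12, 7, 8, 9, 5]
7<12: swap(3,4), lo=4 mid=5 ⇒ [3, 4, 6, 7, 12, 8, 9, 5]
8<12: swap(4,5), lo=5 mid=6 ⇒ [3, 4, 6, 7, 8, 12, 9, 5]
9<12: swap(5,6), lo=6 mid=7 ⇒ [3, 4, 6, 7, 8, 9, 12, 5]
5<12: swap(6,7), lo=7 mid=8 ⇒ [3, 4, 6, 7, 8, 9, 5, 12]
done. lo=7 hi=7; A=[3, 4, 6, 7, 8, 9, 5, 12]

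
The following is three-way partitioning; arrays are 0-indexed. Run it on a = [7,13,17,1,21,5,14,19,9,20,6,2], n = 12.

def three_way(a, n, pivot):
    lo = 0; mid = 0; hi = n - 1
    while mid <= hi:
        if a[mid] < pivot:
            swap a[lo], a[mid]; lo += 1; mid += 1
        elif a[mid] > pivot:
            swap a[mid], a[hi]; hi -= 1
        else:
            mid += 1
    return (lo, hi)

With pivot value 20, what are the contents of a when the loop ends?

[7,13,17,1,2,5,14,19,9,6,20,21]

pivot = 20; lo=0, mid=0, hi=11
a[mid]=7<20: swap a[0],a[0]; lo=1,mid=1 → [7,13,17,1,21,5,14,19,9,20,6,2]
a[mid]=13<20: swap a[1],a[1]; lo=2,mid=2 → [7,13,17,1,21,5,14,19,9,20,6,2]
a[mid]=17<20: swap a[2],a[2]; lo=3,mid=3 → [7,13,17,1,21,5,14,19,9,20,6,2]
a[mid]=1<20: swap a[3],a[3]; lo=4,mid=4 → [7,13,17,1,21,5,14,19,9,20,6,2]
a[mid]=21>20: swap a[4],a[11]; hi=10 → [7,13,17,1,2,5,14,19,9,20,6,21]
a[mid]=2<20: swap a[4],a[4]; lo=5,mid=5 → [7,13,17,1,2,5,14,19,9,20,6,21]
a[mid]=5<20: swap a[5],a[5]; lo=6,mid=6 → [7,13,17,1,2,5,14,19,9,20,6,21]
a[mid]=14<20: swap a[6],a[6]; lo=7,mid=7 → [7,13,17,1,2,5,14,19,9,20,6,21]
a[mid]=19<20: swap a[7],a[7]; lo=8,mid=8 → [7,13,17,1,2,5,14,19,9,20,6,21]
a[mid]=9<20: swap a[8],a[8]; lo=9,mid=9 → [7,13,17,1,2,5,14,19,9,20,6,21]
a[mid]=20=20: mid=10
a[mid]=6<20: swap a[9],a[10]; lo=10,mid=11 → [7,13,17,1,2,5,14,19,9,6,20,21]
end: lo=10, hi=10; a = [7,13,17,1,2,5,14,19,9,6,20,21]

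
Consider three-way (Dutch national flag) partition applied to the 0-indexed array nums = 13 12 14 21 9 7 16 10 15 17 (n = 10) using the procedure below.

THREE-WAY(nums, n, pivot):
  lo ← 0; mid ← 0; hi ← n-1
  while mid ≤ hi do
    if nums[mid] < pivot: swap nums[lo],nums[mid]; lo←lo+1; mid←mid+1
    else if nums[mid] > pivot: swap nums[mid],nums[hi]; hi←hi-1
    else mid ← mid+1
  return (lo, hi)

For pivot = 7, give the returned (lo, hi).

lo=0 mid=0 hi=9
13>7: swap(0,9), hi=8 ⇒ 17 12 14 21 9 7 16 10 15 13
17>7: swap(0,8), hi=7 ⇒ 15 12 14 21 9 7 16 10 17 13
15>7: swap(0,7), hi=6 ⇒ 10 12 14 21 9 7 16 15 17 13
10>7: swap(0,6), hi=5 ⇒ 16 12 14 21 9 7 10 15 17 13
16>7: swap(0,5), hi=4 ⇒ 7 12 14 21 9 16 10 15 17 13
7=7: mid=1
12>7: swap(1,4), hi=3 ⇒ 7 9 14 21 12 16 10 15 17 13
9>7: swap(1,3), hi=2 ⇒ 7 21 14 9 12 16 10 15 17 13
21>7: swap(1,2), hi=1 ⇒ 7 14 21 9 12 16 10 15 17 13
14>7: swap(1,1), hi=0 ⇒ 7 14 21 9 12 16 10 15 17 13
done. lo=0 hi=0; nums=7 14 21 9 12 16 10 15 17 13

(0, 0)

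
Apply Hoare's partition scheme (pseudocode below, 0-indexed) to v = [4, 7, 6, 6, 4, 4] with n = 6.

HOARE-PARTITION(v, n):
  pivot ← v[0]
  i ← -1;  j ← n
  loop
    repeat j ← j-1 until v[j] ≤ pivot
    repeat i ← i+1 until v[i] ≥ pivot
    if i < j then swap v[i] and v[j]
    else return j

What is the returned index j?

1

pivot=4
j stops at 5 (4), i stops at 0 (4); swap ⇒ [4, 7, 6, 6, 4, 4]
j stops at 4 (4), i stops at 1 (7); swap ⇒ [4, 4, 6, 6, 7, 4]
j stops at 1, i stops at 2; i≥j ⇒ return 1. v=[4, 4, 6, 6, 7, 4]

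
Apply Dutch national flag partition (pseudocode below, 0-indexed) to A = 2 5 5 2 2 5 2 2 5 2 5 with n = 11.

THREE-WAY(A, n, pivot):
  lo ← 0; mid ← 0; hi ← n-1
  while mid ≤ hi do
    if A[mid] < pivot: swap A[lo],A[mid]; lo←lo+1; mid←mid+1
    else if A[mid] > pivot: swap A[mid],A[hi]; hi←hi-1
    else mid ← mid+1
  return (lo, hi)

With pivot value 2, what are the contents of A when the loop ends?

lo=0 mid=0 hi=10
2=2: mid=1
5>2: swap(1,10), hi=9 ⇒ 2 5 5 2 2 5 2 2 5 2 5
5>2: swap(1,9), hi=8 ⇒ 2 2 5 2 2 5 2 2 5 5 5
2=2: mid=2
5>2: swap(2,8), hi=7 ⇒ 2 2 5 2 2 5 2 2 5 5 5
5>2: swap(2,7), hi=6 ⇒ 2 2 2 2 2 5 2 5 5 5 5
2=2: mid=3
2=2: mid=4
2=2: mid=5
5>2: swap(5,6), hi=5 ⇒ 2 2 2 2 2 2 5 5 5 5 5
2=2: mid=6
done. lo=0 hi=5; A=2 2 2 2 2 2 5 5 5 5 5

2 2 2 2 2 2 5 5 5 5 5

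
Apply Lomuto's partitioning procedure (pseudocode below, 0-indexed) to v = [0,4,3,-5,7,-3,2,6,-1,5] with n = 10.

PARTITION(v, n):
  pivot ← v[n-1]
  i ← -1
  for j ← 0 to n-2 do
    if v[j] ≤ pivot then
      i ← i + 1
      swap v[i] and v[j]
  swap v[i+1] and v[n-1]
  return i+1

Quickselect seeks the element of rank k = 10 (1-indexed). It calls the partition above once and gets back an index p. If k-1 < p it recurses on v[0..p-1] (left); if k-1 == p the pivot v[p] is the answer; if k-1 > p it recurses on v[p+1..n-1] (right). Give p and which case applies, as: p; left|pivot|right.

pivot=5, i=-1
j=0: 0≤5, i=0, swap(0,0) ⇒ [0,4,3,-5,7,-3,2,6,-1,5]
j=1: 4≤5, i=1, swap(1,1) ⇒ [0,4,3,-5,7,-3,2,6,-1,5]
j=2: 3≤5, i=2, swap(2,2) ⇒ [0,4,3,-5,7,-3,2,6,-1,5]
j=3: -5≤5, i=3, swap(3,3) ⇒ [0,4,3,-5,7,-3,2,6,-1,5]
j=4: 7>5, skip
j=5: -3≤5, i=4, swap(4,5) ⇒ [0,4,3,-5,-3,7,2,6,-1,5]
j=6: 2≤5, i=5, swap(5,6) ⇒ [0,4,3,-5,-3,2,7,6,-1,5]
j=7: 6>5, skip
j=8: -1≤5, i=6, swap(6,8) ⇒ [0,4,3,-5,-3,2,-1,6,7,5]
swap(7,9) ⇒ [0,4,3,-5,-3,2,-1,5,7,6]; return 7
p = 7; k-1 = 9 > 7 ⇒ right

7; right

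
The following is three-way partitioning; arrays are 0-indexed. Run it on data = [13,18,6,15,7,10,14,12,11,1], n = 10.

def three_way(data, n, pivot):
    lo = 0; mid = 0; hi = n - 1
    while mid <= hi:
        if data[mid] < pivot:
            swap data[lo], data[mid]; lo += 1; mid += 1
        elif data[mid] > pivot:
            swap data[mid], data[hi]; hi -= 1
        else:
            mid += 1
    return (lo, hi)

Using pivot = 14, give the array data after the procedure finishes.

pivot = 14; lo=0, mid=0, hi=9
data[mid]=13<14: swap data[0],data[0]; lo=1,mid=1 → [13,18,6,15,7,10,14,12,11,1]
data[mid]=18>14: swap data[1],data[9]; hi=8 → [13,1,6,15,7,10,14,12,11,18]
data[mid]=1<14: swap data[1],data[1]; lo=2,mid=2 → [13,1,6,15,7,10,14,12,11,18]
data[mid]=6<14: swap data[2],data[2]; lo=3,mid=3 → [13,1,6,15,7,10,14,12,11,18]
data[mid]=15>14: swap data[3],data[8]; hi=7 → [13,1,6,11,7,10,14,12,15,18]
data[mid]=11<14: swap data[3],data[3]; lo=4,mid=4 → [13,1,6,11,7,10,14,12,15,18]
data[mid]=7<14: swap data[4],data[4]; lo=5,mid=5 → [13,1,6,11,7,10,14,12,15,18]
data[mid]=10<14: swap data[5],data[5]; lo=6,mid=6 → [13,1,6,11,7,10,14,12,15,18]
data[mid]=14=14: mid=7
data[mid]=12<14: swap data[6],data[7]; lo=7,mid=8 → [13,1,6,11,7,10,12,14,15,18]
end: lo=7, hi=7; data = [13,1,6,11,7,10,12,14,15,18]

[13,1,6,11,7,10,12,14,15,18]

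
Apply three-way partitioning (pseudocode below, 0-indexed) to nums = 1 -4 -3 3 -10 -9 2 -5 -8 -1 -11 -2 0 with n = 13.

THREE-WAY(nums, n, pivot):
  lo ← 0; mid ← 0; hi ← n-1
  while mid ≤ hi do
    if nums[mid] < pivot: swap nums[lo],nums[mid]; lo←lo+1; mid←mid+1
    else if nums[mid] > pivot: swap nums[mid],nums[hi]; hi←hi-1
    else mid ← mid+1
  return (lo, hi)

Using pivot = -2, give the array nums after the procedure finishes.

pivot = -2; lo=0, mid=0, hi=12
nums[mid]=1>-2: swap nums[0],nums[12]; hi=11 → 0 -4 -3 3 -10 -9 2 -5 -8 -1 -11 -2 1
nums[mid]=0>-2: swap nums[0],nums[11]; hi=10 → -2 -4 -3 3 -10 -9 2 -5 -8 -1 -11 0 1
nums[mid]=-2=-2: mid=1
nums[mid]=-4<-2: swap nums[0],nums[1]; lo=1,mid=2 → -4 -2 -3 3 -10 -9 2 -5 -8 -1 -11 0 1
nums[mid]=-3<-2: swap nums[1],nums[2]; lo=2,mid=3 → -4 -3 -2 3 -10 -9 2 -5 -8 -1 -11 0 1
nums[mid]=3>-2: swap nums[3],nums[10]; hi=9 → -4 -3 -2 -11 -10 -9 2 -5 -8 -1 3 0 1
nums[mid]=-11<-2: swap nums[2],nums[3]; lo=3,mid=4 → -4 -3 -11 -2 -10 -9 2 -5 -8 -1 3 0 1
nums[mid]=-10<-2: swap nums[3],nums[4]; lo=4,mid=5 → -4 -3 -11 -10 -2 -9 2 -5 -8 -1 3 0 1
nums[mid]=-9<-2: swap nums[4],nums[5]; lo=5,mid=6 → -4 -3 -11 -10 -9 -2 2 -5 -8 -1 3 0 1
nums[mid]=2>-2: swap nums[6],nums[9]; hi=8 → -4 -3 -11 -10 -9 -2 -1 -5 -8 2 3 0 1
nums[mid]=-1>-2: swap nums[6],nums[8]; hi=7 → -4 -3 -11 -10 -9 -2 -8 -5 -1 2 3 0 1
nums[mid]=-8<-2: swap nums[5],nums[6]; lo=6,mid=7 → -4 -3 -11 -10 -9 -8 -2 -5 -1 2 3 0 1
nums[mid]=-5<-2: swap nums[6],nums[7]; lo=7,mid=8 → -4 -3 -11 -10 -9 -8 -5 -2 -1 2 3 0 1
end: lo=7, hi=7; nums = -4 -3 -11 -10 -9 -8 -5 -2 -1 2 3 0 1

-4 -3 -11 -10 -9 -8 -5 -2 -1 2 3 0 1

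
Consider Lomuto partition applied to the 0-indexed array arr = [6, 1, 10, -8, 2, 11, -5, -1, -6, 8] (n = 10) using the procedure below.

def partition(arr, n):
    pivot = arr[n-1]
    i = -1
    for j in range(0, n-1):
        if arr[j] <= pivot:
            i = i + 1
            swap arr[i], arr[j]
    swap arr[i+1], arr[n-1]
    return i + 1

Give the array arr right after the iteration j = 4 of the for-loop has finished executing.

[6, 1, -8, 2, 10, 11, -5, -1, -6, 8]

pivot = arr[9] = 8; i = -1
j=0: arr[0]=6 ≤ 8 → i=0, swap arr[0],arr[0] (no change) → [6, 1, 10, -8, 2, 11, -5, -1, -6, 8]
j=1: arr[1]=1 ≤ 8 → i=1, swap arr[1],arr[1] (no change) → [6, 1, 10, -8, 2, 11, -5, -1, -6, 8]
j=2: arr[2]=10 > 8 → no swap
j=3: arr[3]=-8 ≤ 8 → i=2, swap arr[2],arr[3] → [6, 1, -8, 10, 2, 11, -5, -1, -6, 8]
j=4: arr[4]=2 ≤ 8 → i=3, swap arr[3],arr[4] → [6, 1, -8, 2, 10, 11, -5, -1, -6, 8]
(after j=4) arr = [6, 1, -8, 2, 10, 11, -5, -1, -6, 8]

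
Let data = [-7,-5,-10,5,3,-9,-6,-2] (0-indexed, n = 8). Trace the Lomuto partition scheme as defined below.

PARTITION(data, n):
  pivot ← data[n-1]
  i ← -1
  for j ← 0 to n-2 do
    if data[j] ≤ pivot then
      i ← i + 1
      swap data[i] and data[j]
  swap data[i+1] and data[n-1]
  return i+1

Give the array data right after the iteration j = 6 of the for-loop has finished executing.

[-7,-5,-10,-9,-6,5,3,-2]

pivot = data[7] = -2; i = -1
j=0: data[0]=-7 ≤ -2 → i=0, swap data[0],data[0] (no change) → [-7,-5,-10,5,3,-9,-6,-2]
j=1: data[1]=-5 ≤ -2 → i=1, swap data[1],data[1] (no change) → [-7,-5,-10,5,3,-9,-6,-2]
j=2: data[2]=-10 ≤ -2 → i=2, swap data[2],data[2] (no change) → [-7,-5,-10,5,3,-9,-6,-2]
j=3: data[3]=5 > -2 → no swap
j=4: data[4]=3 > -2 → no swap
j=5: data[5]=-9 ≤ -2 → i=3, swap data[3],data[5] → [-7,-5,-10,-9,3,5,-6,-2]
j=6: data[6]=-6 ≤ -2 → i=4, swap data[4],data[6] → [-7,-5,-10,-9,-6,5,3,-2]
(after j=6) data = [-7,-5,-10,-9,-6,5,3,-2]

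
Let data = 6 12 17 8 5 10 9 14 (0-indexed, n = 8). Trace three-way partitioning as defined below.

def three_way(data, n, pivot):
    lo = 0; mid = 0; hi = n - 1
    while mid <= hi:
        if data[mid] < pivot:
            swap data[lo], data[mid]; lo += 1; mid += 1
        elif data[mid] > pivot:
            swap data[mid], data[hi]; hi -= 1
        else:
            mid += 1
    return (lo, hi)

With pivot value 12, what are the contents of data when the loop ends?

pivot = 12; lo=0, mid=0, hi=7
data[mid]=6<12: swap data[0],data[0]; lo=1,mid=1 → 6 12 17 8 5 10 9 14
data[mid]=12=12: mid=2
data[mid]=17>12: swap data[2],data[7]; hi=6 → 6 12 14 8 5 10 9 17
data[mid]=14>12: swap data[2],data[6]; hi=5 → 6 12 9 8 5 10 14 17
data[mid]=9<12: swap data[1],data[2]; lo=2,mid=3 → 6 9 12 8 5 10 14 17
data[mid]=8<12: swap data[2],data[3]; lo=3,mid=4 → 6 9 8 12 5 10 14 17
data[mid]=5<12: swap data[3],data[4]; lo=4,mid=5 → 6 9 8 5 12 10 14 17
data[mid]=10<12: swap data[4],data[5]; lo=5,mid=6 → 6 9 8 5 10 12 14 17
end: lo=5, hi=5; data = 6 9 8 5 10 12 14 17

6 9 8 5 10 12 14 17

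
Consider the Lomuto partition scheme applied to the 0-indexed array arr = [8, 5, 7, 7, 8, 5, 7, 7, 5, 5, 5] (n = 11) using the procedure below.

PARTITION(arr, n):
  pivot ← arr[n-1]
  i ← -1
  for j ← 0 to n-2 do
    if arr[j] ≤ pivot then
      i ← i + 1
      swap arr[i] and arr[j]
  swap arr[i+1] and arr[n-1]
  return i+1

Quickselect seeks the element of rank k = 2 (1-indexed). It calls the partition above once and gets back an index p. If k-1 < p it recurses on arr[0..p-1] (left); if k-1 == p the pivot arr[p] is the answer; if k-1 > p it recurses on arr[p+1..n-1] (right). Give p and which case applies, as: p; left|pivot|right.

4; left

pivot = arr[10] = 5; i = -1
j=0: arr[0]=8 > 5 → no swap
j=1: arr[1]=5 ≤ 5 → i=0, swap arr[0],arr[1] → [5, 8, 7, 7, 8, 5, 7, 7, 5, 5, 5]
j=2: arr[2]=7 > 5 → no swap
j=3: arr[3]=7 > 5 → no swap
j=4: arr[4]=8 > 5 → no swap
j=5: arr[5]=5 ≤ 5 → i=1, swap arr[1],arr[5] → [5, 5, 7, 7, 8, 8, 7, 7, 5, 5, 5]
j=6: arr[6]=7 > 5 → no swap
j=7: arr[7]=7 > 5 → no swap
j=8: arr[8]=5 ≤ 5 → i=2, swap arr[2],arr[8] → [5, 5, 5, 7, 8, 8, 7, 7, 7, 5, 5]
j=9: arr[9]=5 ≤ 5 → i=3, swap arr[3],arr[9] → [5, 5, 5, 5, 8, 8, 7, 7, 7, 7, 5]
final swap arr[4],arr[10] → [5, 5, 5, 5, 5, 8, 7, 7, 7, 7, 8]; return 4
p = 4; k-1 = 1 < 4 ⇒ left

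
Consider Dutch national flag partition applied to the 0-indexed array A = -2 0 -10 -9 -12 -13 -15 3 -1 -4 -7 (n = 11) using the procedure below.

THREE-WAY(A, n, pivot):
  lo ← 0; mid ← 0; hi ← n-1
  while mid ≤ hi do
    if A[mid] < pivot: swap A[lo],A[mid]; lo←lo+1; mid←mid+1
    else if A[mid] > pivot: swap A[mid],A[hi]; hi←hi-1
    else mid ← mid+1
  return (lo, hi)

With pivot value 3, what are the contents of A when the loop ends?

-2 0 -10 -9 -12 -13 -15 -1 -4 -7 3

lo=0 mid=0 hi=10
-2<3: swap(0,0), lo=1 mid=1 ⇒ -2 0 -10 -9 -12 -13 -15 3 -1 -4 -7
0<3: swap(1,1), lo=2 mid=2 ⇒ -2 0 -10 -9 -12 -13 -15 3 -1 -4 -7
-10<3: swap(2,2), lo=3 mid=3 ⇒ -2 0 -10 -9 -12 -13 -15 3 -1 -4 -7
-9<3: swap(3,3), lo=4 mid=4 ⇒ -2 0 -10 -9 -12 -13 -15 3 -1 -4 -7
-12<3: swap(4,4), lo=5 mid=5 ⇒ -2 0 -10 -9 -12 -13 -15 3 -1 -4 -7
-13<3: swap(5,5), lo=6 mid=6 ⇒ -2 0 -10 -9 -12 -13 -15 3 -1 -4 -7
-15<3: swap(6,6), lo=7 mid=7 ⇒ -2 0 -10 -9 -12 -13 -15 3 -1 -4 -7
3=3: mid=8
-1<3: swap(7,8), lo=8 mid=9 ⇒ -2 0 -10 -9 -12 -13 -15 -1 3 -4 -7
-4<3: swap(8,9), lo=9 mid=10 ⇒ -2 0 -10 -9 -12 -13 -15 -1 -4 3 -7
-7<3: swap(9,10), lo=10 mid=11 ⇒ -2 0 -10 -9 -12 -13 -15 -1 -4 -7 3
done. lo=10 hi=10; A=-2 0 -10 -9 -12 -13 -15 -1 -4 -7 3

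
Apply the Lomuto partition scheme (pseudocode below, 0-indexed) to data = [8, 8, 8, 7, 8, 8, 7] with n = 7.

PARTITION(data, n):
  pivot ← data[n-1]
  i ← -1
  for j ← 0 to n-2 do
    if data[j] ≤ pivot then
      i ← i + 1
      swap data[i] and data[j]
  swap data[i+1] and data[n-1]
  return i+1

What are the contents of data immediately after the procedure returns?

[7, 7, 8, 8, 8, 8, 8]

pivot = data[6] = 7; i = -1
j=0: data[0]=8 > 7 → no swap
j=1: data[1]=8 > 7 → no swap
j=2: data[2]=8 > 7 → no swap
j=3: data[3]=7 ≤ 7 → i=0, swap data[0],data[3] → [7, 8, 8, 8, 8, 8, 7]
j=4: data[4]=8 > 7 → no swap
j=5: data[5]=8 > 7 → no swap
final swap data[1],data[6] → [7, 7, 8, 8, 8, 8, 8]; return 1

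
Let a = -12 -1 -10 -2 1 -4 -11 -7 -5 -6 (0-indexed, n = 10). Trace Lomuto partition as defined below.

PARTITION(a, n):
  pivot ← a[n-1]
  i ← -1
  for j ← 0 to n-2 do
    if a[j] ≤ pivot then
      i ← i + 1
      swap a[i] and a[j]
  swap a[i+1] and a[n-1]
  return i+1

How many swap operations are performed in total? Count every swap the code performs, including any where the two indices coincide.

5

pivot = a[9] = -6; i = -1
j=0: a[0]=-12 ≤ -6 → i=0, swap a[0],a[0] (no change) → -12 -1 -10 -2 1 -4 -11 -7 -5 -6
j=1: a[1]=-1 > -6 → no swap
j=2: a[2]=-10 ≤ -6 → i=1, swap a[1],a[2] → -12 -10 -1 -2 1 -4 -11 -7 -5 -6
j=3: a[3]=-2 > -6 → no swap
j=4: a[4]=1 > -6 → no swap
j=5: a[5]=-4 > -6 → no swap
j=6: a[6]=-11 ≤ -6 → i=2, swap a[2],a[6] → -12 -10 -11 -2 1 -4 -1 -7 -5 -6
j=7: a[7]=-7 ≤ -6 → i=3, swap a[3],a[7] → -12 -10 -11 -7 1 -4 -1 -2 -5 -6
j=8: a[8]=-5 > -6 → no swap
final swap a[4],a[9] → -12 -10 -11 -7 -6 -4 -1 -2 -5 1; return 4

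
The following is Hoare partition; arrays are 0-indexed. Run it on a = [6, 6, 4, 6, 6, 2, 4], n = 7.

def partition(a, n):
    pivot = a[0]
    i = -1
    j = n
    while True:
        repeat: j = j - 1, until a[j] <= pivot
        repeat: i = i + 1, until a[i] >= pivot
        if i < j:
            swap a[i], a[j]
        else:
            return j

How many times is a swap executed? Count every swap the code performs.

pivot=6
j stops at 6 (4), i stops at 0 (6); swap ⇒ [4, 6, 4, 6, 6, 2, 6]
j stops at 5 (2), i stops at 1 (6); swap ⇒ [4, 2, 4, 6, 6, 6, 6]
j stops at 4 (6), i stops at 3 (6); swap ⇒ [4, 2, 4, 6, 6, 6, 6]
j stops at 3, i stops at 4; i≥j ⇒ return 3. a=[4, 2, 4, 6, 6, 6, 6]

3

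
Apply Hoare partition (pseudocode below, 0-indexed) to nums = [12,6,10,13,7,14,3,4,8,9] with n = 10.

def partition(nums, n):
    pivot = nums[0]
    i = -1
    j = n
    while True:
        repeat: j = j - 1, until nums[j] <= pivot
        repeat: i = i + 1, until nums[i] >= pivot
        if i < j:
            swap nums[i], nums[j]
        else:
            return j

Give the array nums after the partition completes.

pivot=12
j stops at 9 (9), i stops at 0 (12); swap ⇒ [9,6,10,13,7,14,3,4,8,12]
j stops at 8 (8), i stops at 3 (13); swap ⇒ [9,6,10,8,7,14,3,4,13,12]
j stops at 7 (4), i stops at 5 (14); swap ⇒ [9,6,10,8,7,4,3,14,13,12]
j stops at 6, i stops at 7; i≥j ⇒ return 6. nums=[9,6,10,8,7,4,3,14,13,12]

[9,6,10,8,7,4,3,14,13,12]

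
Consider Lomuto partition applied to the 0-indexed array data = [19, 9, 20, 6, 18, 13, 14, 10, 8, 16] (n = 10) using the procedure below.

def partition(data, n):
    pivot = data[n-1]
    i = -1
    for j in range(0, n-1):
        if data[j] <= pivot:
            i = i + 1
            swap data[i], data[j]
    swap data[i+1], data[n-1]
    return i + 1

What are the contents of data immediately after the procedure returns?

pivot = data[9] = 16; i = -1
j=0: data[0]=19 > 16 → no swap
j=1: data[1]=9 ≤ 16 → i=0, swap data[0],data[1] → [9, 19, 20, 6, 18, 13, 14, 10, 8, 16]
j=2: data[2]=20 > 16 → no swap
j=3: data[3]=6 ≤ 16 → i=1, swap data[1],data[3] → [9, 6, 20, 19, 18, 13, 14, 10, 8, 16]
j=4: data[4]=18 > 16 → no swap
j=5: data[5]=13 ≤ 16 → i=2, swap data[2],data[5] → [9, 6, 13, 19, 18, 20, 14, 10, 8, 16]
j=6: data[6]=14 ≤ 16 → i=3, swap data[3],data[6] → [9, 6, 13, 14, 18, 20, 19, 10, 8, 16]
j=7: data[7]=10 ≤ 16 → i=4, swap data[4],data[7] → [9, 6, 13, 14, 10, 20, 19, 18, 8, 16]
j=8: data[8]=8 ≤ 16 → i=5, swap data[5],data[8] → [9, 6, 13, 14, 10, 8, 19, 18, 20, 16]
final swap data[6],data[9] → [9, 6, 13, 14, 10, 8, 16, 18, 20, 19]; return 6

[9, 6, 13, 14, 10, 8, 16, 18, 20, 19]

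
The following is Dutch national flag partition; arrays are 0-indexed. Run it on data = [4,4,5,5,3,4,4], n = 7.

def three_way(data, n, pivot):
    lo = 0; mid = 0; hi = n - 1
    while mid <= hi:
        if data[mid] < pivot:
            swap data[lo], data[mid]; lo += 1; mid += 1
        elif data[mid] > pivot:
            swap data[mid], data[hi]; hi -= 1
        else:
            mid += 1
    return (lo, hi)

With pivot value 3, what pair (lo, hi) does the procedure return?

(0, 0)

lo=0 mid=0 hi=6
4>3: swap(0,6), hi=5 ⇒ [4,4,5,5,3,4,4]
4>3: swap(0,5), hi=4 ⇒ [4,4,5,5,3,4,4]
4>3: swap(0,4), hi=3 ⇒ [3,4,5,5,4,4,4]
3=3: mid=1
4>3: swap(1,3), hi=2 ⇒ [3,5,5,4,4,4,4]
5>3: swap(1,2), hi=1 ⇒ [3,5,5,4,4,4,4]
5>3: swap(1,1), hi=0 ⇒ [3,5,5,4,4,4,4]
done. lo=0 hi=0; data=[3,5,5,4,4,4,4]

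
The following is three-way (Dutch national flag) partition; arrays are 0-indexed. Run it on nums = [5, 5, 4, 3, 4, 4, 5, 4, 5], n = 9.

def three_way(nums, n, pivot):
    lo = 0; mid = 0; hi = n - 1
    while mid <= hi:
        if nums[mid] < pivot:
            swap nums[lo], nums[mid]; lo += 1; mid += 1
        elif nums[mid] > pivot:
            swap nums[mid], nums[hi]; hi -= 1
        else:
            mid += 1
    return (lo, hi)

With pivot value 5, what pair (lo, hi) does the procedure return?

(5, 8)

lo=0 mid=0 hi=8
5=5: mid=1
5=5: mid=2
4<5: swap(0,2), lo=1 mid=3 ⇒ [4, 5, 5, 3, 4, 4, 5, 4, 5]
3<5: swap(1,3), lo=2 mid=4 ⇒ [4, 3, 5, 5, 4, 4, 5, 4, 5]
4<5: swap(2,4), lo=3 mid=5 ⇒ [4, 3, 4, 5, 5, 4, 5, 4, 5]
4<5: swap(3,5), lo=4 mid=6 ⇒ [4, 3, 4, 4, 5, 5, 5, 4, 5]
5=5: mid=7
4<5: swap(4,7), lo=5 mid=8 ⇒ [4, 3, 4, 4, 4, 5, 5, 5, 5]
5=5: mid=9
done. lo=5 hi=8; nums=[4, 3, 4, 4, 4, 5, 5, 5, 5]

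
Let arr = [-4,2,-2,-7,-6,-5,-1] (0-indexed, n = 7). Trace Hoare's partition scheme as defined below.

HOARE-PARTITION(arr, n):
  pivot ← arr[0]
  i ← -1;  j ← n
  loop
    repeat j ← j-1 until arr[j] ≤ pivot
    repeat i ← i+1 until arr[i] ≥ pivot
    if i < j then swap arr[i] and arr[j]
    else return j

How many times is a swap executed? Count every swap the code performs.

pivot=-4
j stops at 5 (-5), i stops at 0 (-4); swap ⇒ [-5,2,-2,-7,-6,-4,-1]
j stops at 4 (-6), i stops at 1 (2); swap ⇒ [-5,-6,-2,-7,2,-4,-1]
j stops at 3 (-7), i stops at 2 (-2); swap ⇒ [-5,-6,-7,-2,2,-4,-1]
j stops at 2, i stops at 3; i≥j ⇒ return 2. arr=[-5,-6,-7,-2,2,-4,-1]

3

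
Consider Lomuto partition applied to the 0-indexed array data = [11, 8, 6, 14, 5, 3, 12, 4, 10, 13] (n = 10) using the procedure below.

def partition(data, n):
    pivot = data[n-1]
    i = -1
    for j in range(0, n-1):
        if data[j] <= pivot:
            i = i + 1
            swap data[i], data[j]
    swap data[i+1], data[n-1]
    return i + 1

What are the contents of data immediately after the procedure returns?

[11, 8, 6, 5, 3, 12, 4, 10, 13, 14]

pivot=13, i=-1
j=0: 11≤13, i=0, swap(0,0) ⇒ [11, 8, 6, 14, 5, 3, 12, 4, 10, 13]
j=1: 8≤13, i=1, swap(1,1) ⇒ [11, 8, 6, 14, 5, 3, 12, 4, 10, 13]
j=2: 6≤13, i=2, swap(2,2) ⇒ [11, 8, 6, 14, 5, 3, 12, 4, 10, 13]
j=3: 14>13, skip
j=4: 5≤13, i=3, swap(3,4) ⇒ [11, 8, 6, 5, 14, 3, 12, 4, 10, 13]
j=5: 3≤13, i=4, swap(4,5) ⇒ [11, 8, 6, 5, 3, 14, 12, 4, 10, 13]
j=6: 12≤13, i=5, swap(5,6) ⇒ [11, 8, 6, 5, 3, 12, 14, 4, 10, 13]
j=7: 4≤13, i=6, swap(6,7) ⇒ [11, 8, 6, 5, 3, 12, 4, 14, 10, 13]
j=8: 10≤13, i=7, swap(7,8) ⇒ [11, 8, 6, 5, 3, 12, 4, 10, 14, 13]
swap(8,9) ⇒ [11, 8, 6, 5, 3, 12, 4, 10, 13, 14]; return 8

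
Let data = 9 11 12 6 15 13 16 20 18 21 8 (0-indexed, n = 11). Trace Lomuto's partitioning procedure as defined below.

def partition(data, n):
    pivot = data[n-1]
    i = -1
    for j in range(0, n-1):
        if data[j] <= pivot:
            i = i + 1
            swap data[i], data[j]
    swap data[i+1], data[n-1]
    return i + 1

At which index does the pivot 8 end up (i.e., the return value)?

1

pivot = data[10] = 8; i = -1
j=0: data[0]=9 > 8 → no swap
j=1: data[1]=11 > 8 → no swap
j=2: data[2]=12 > 8 → no swap
j=3: data[3]=6 ≤ 8 → i=0, swap data[0],data[3] → 6 11 12 9 15 13 16 20 18 21 8
j=4: data[4]=15 > 8 → no swap
j=5: data[5]=13 > 8 → no swap
j=6: data[6]=16 > 8 → no swap
j=7: data[7]=20 > 8 → no swap
j=8: data[8]=18 > 8 → no swap
j=9: data[9]=21 > 8 → no swap
final swap data[1],data[10] → 6 8 12 9 15 13 16 20 18 21 11; return 1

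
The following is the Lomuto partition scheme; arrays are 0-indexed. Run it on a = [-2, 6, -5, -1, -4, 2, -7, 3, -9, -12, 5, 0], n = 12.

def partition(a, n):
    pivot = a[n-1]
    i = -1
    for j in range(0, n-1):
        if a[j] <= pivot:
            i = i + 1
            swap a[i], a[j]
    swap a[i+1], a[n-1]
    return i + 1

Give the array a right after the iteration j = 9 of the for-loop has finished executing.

pivot = a[11] = 0; i = -1
j=0: a[0]=-2 ≤ 0 → i=0, swap a[0],a[0] (no change) → [-2, 6, -5, -1, -4, 2, -7, 3, -9, -12, 5, 0]
j=1: a[1]=6 > 0 → no swap
j=2: a[2]=-5 ≤ 0 → i=1, swap a[1],a[2] → [-2, -5, 6, -1, -4, 2, -7, 3, -9, -12, 5, 0]
j=3: a[3]=-1 ≤ 0 → i=2, swap a[2],a[3] → [-2, -5, -1, 6, -4, 2, -7, 3, -9, -12, 5, 0]
j=4: a[4]=-4 ≤ 0 → i=3, swap a[3],a[4] → [-2, -5, -1, -4, 6, 2, -7, 3, -9, -12, 5, 0]
j=5: a[5]=2 > 0 → no swap
j=6: a[6]=-7 ≤ 0 → i=4, swap a[4],a[6] → [-2, -5, -1, -4, -7, 2, 6, 3, -9, -12, 5, 0]
j=7: a[7]=3 > 0 → no swap
j=8: a[8]=-9 ≤ 0 → i=5, swap a[5],a[8] → [-2, -5, -1, -4, -7, -9, 6, 3, 2, -12, 5, 0]
j=9: a[9]=-12 ≤ 0 → i=6, swap a[6],a[9] → [-2, -5, -1, -4, -7, -9, -12, 3, 2, 6, 5, 0]
(after j=9) a = [-2, -5, -1, -4, -7, -9, -12, 3, 2, 6, 5, 0]

[-2, -5, -1, -4, -7, -9, -12, 3, 2, 6, 5, 0]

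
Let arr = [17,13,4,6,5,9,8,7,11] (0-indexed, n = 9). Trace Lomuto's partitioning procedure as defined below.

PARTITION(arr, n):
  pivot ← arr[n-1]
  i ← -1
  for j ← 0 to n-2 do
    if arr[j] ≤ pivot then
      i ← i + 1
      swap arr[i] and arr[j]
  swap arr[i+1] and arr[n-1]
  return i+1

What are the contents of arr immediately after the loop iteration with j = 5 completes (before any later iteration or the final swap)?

[4,6,5,9,17,13,8,7,11]

pivot = arr[8] = 11; i = -1
j=0: arr[0]=17 > 11 → no swap
j=1: arr[1]=13 > 11 → no swap
j=2: arr[2]=4 ≤ 11 → i=0, swap arr[0],arr[2] → [4,13,17,6,5,9,8,7,11]
j=3: arr[3]=6 ≤ 11 → i=1, swap arr[1],arr[3] → [4,6,17,13,5,9,8,7,11]
j=4: arr[4]=5 ≤ 11 → i=2, swap arr[2],arr[4] → [4,6,5,13,17,9,8,7,11]
j=5: arr[5]=9 ≤ 11 → i=3, swap arr[3],arr[5] → [4,6,5,9,17,13,8,7,11]
(after j=5) arr = [4,6,5,9,17,13,8,7,11]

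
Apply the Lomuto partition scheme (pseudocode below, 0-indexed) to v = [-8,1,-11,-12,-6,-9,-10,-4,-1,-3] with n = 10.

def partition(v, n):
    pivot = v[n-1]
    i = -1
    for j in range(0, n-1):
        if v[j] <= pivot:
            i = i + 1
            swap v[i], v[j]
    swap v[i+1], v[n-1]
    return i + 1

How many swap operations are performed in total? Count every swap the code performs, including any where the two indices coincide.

8

pivot=-3, i=-1
j=0: -8≤-3, i=0, swap(0,0) ⇒ [-8,1,-11,-12,-6,-9,-10,-4,-1,-3]
j=1: 1>-3, skip
j=2: -11≤-3, i=1, swap(1,2) ⇒ [-8,-11,1,-12,-6,-9,-10,-4,-1,-3]
j=3: -12≤-3, i=2, swap(2,3) ⇒ [-8,-11,-12,1,-6,-9,-10,-4,-1,-3]
j=4: -6≤-3, i=3, swap(3,4) ⇒ [-8,-11,-12,-6,1,-9,-10,-4,-1,-3]
j=5: -9≤-3, i=4, swap(4,5) ⇒ [-8,-11,-12,-6,-9,1,-10,-4,-1,-3]
j=6: -10≤-3, i=5, swap(5,6) ⇒ [-8,-11,-12,-6,-9,-10,1,-4,-1,-3]
j=7: -4≤-3, i=6, swap(6,7) ⇒ [-8,-11,-12,-6,-9,-10,-4,1,-1,-3]
j=8: -1>-3, skip
swap(7,9) ⇒ [-8,-11,-12,-6,-9,-10,-4,-3,-1,1]; return 7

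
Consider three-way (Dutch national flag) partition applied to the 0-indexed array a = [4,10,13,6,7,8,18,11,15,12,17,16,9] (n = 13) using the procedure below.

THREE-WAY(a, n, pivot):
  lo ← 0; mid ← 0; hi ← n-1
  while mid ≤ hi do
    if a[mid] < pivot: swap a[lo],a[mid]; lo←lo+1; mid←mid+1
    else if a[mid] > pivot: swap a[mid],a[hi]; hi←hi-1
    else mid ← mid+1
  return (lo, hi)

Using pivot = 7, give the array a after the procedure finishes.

lo=0 mid=0 hi=12
4<7: swap(0,0), lo=1 mid=1 ⇒ [4,10,13,6,7,8,18,11,15,12,17,16,9]
10>7: swap(1,12), hi=11 ⇒ [4,9,13,6,7,8,18,11,15,12,17,16,10]
9>7: swap(1,11), hi=10 ⇒ [4,16,13,6,7,8,18,11,15,12,17,9,10]
16>7: swap(1,10), hi=9 ⇒ [4,17,13,6,7,8,18,11,15,12,16,9,10]
17>7: swap(1,9), hi=8 ⇒ [4,12,13,6,7,8,18,11,15,17,16,9,10]
12>7: swap(1,8), hi=7 ⇒ [4,15,13,6,7,8,18,11,12,17,16,9,10]
15>7: swap(1,7), hi=6 ⇒ [4,11,13,6,7,8,18,15,12,17,16,9,10]
11>7: swap(1,6), hi=5 ⇒ [4,18,13,6,7,8,11,15,12,17,16,9,10]
18>7: swap(1,5), hi=4 ⇒ [4,8,13,6,7,18,11,15,12,17,16,9,10]
8>7: swap(1,4), hi=3 ⇒ [4,7,13,6,8,18,11,15,12,17,16,9,10]
7=7: mid=2
13>7: swap(2,3), hi=2 ⇒ [4,7,6,13,8,18,11,15,12,17,16,9,10]
6<7: swap(1,2), lo=2 mid=3 ⇒ [4,6,7,13,8,18,11,15,12,17,16,9,10]
done. lo=2 hi=2; a=[4,6,7,13,8,18,11,15,12,17,16,9,10]

[4,6,7,13,8,18,11,15,12,17,16,9,10]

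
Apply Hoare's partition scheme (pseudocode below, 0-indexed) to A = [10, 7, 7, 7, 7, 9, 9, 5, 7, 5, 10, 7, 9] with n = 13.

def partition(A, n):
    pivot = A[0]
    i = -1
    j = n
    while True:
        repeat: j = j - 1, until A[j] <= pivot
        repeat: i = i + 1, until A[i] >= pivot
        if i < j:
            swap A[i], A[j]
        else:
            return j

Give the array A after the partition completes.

[9, 7, 7, 7, 7, 9, 9, 5, 7, 5, 7, 10, 10]

pivot = A[0] = 10; i = -1, j = 13
j→12 (A[12]=9≤10), i→0 (A[0]=10≥10); i<j, swap → [9, 7, 7, 7, 7, 9, 9, 5, 7, 5, 10, 7, 10]
j→11 (A[11]=7≤10), i→10 (A[10]=10≥10); i<j, swap → [9, 7, 7, 7, 7, 9, 9, 5, 7, 5, 7, 10, 10]
j→10, i→11; i≥j, return j=10. A = [9, 7, 7, 7, 7, 9, 9, 5, 7, 5, 7, 10, 10]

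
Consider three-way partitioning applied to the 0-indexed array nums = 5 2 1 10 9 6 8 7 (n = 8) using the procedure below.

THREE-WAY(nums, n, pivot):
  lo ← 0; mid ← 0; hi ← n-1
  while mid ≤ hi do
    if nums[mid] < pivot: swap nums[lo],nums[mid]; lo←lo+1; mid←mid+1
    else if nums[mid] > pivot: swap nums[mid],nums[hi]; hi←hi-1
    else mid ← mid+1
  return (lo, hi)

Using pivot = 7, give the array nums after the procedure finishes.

pivot = 7; lo=0, mid=0, hi=7
nums[mid]=5<7: swap nums[0],nums[0]; lo=1,mid=1 → 5 2 1 10 9 6 8 7
nums[mid]=2<7: swap nums[1],nums[1]; lo=2,mid=2 → 5 2 1 10 9 6 8 7
nums[mid]=1<7: swap nums[2],nums[2]; lo=3,mid=3 → 5 2 1 10 9 6 8 7
nums[mid]=10>7: swap nums[3],nums[7]; hi=6 → 5 2 1 7 9 6 8 10
nums[mid]=7=7: mid=4
nums[mid]=9>7: swap nums[4],nums[6]; hi=5 → 5 2 1 7 8 6 9 10
nums[mid]=8>7: swap nums[4],nums[5]; hi=4 → 5 2 1 7 6 8 9 10
nums[mid]=6<7: swap nums[3],nums[4]; lo=4,mid=5 → 5 2 1 6 7 8 9 10
end: lo=4, hi=4; nums = 5 2 1 6 7 8 9 10

5 2 1 6 7 8 9 10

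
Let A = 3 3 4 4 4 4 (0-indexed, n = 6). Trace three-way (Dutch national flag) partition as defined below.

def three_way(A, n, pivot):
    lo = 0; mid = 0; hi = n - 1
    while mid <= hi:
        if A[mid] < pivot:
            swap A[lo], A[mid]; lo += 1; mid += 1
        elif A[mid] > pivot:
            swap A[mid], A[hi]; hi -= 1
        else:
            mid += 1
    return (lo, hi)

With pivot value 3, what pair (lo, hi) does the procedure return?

lo=0 mid=0 hi=5
3=3: mid=1
3=3: mid=2
4>3: swap(2,5), hi=4 ⇒ 3 3 4 4 4 4
4>3: swap(2,4), hi=3 ⇒ 3 3 4 4 4 4
4>3: swap(2,3), hi=2 ⇒ 3 3 4 4 4 4
4>3: swap(2,2), hi=1 ⇒ 3 3 4 4 4 4
done. lo=0 hi=1; A=3 3 4 4 4 4

(0, 1)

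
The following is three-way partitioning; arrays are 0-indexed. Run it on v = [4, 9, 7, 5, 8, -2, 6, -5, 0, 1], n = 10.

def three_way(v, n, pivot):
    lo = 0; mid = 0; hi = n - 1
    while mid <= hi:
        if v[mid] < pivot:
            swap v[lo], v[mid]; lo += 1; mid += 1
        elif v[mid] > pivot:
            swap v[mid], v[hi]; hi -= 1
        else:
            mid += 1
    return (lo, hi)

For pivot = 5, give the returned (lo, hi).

pivot = 5; lo=0, mid=0, hi=9
v[mid]=4<5: swap v[0],v[0]; lo=1,mid=1 → [4, 9, 7, 5, 8, -2, 6, -5, 0, 1]
v[mid]=9>5: swap v[1],v[9]; hi=8 → [4, 1, 7, 5, 8, -2, 6, -5, 0, 9]
v[mid]=1<5: swap v[1],v[1]; lo=2,mid=2 → [4, 1, 7, 5, 8, -2, 6, -5, 0, 9]
v[mid]=7>5: swap v[2],v[8]; hi=7 → [4, 1, 0, 5, 8, -2, 6, -5, 7, 9]
v[mid]=0<5: swap v[2],v[2]; lo=3,mid=3 → [4, 1, 0, 5, 8, -2, 6, -5, 7, 9]
v[mid]=5=5: mid=4
v[mid]=8>5: swap v[4],v[7]; hi=6 → [4, 1, 0, 5, -5, -2, 6, 8, 7, 9]
v[mid]=-5<5: swap v[3],v[4]; lo=4,mid=5 → [4, 1, 0, -5, 5, -2, 6, 8, 7, 9]
v[mid]=-2<5: swap v[4],v[5]; lo=5,mid=6 → [4, 1, 0, -5, -2, 5, 6, 8, 7, 9]
v[mid]=6>5: swap v[6],v[6]; hi=5 → [4, 1, 0, -5, -2, 5, 6, 8, 7, 9]
end: lo=5, hi=5; v = [4, 1, 0, -5, -2, 5, 6, 8, 7, 9]

(5, 5)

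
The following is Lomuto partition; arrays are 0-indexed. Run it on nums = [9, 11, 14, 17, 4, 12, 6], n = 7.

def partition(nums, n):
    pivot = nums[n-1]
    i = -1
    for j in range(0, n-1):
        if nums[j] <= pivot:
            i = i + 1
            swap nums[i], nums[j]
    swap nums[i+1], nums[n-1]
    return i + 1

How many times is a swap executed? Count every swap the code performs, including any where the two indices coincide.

pivot = nums[6] = 6; i = -1
j=0: nums[0]=9 > 6 → no swap
j=1: nums[1]=11 > 6 → no swap
j=2: nums[2]=14 > 6 → no swap
j=3: nums[3]=17 > 6 → no swap
j=4: nums[4]=4 ≤ 6 → i=0, swap nums[0],nums[4] → [4, 11, 14, 17, 9, 12, 6]
j=5: nums[5]=12 > 6 → no swap
final swap nums[1],nums[6] → [4, 6, 14, 17, 9, 12, 11]; return 1

2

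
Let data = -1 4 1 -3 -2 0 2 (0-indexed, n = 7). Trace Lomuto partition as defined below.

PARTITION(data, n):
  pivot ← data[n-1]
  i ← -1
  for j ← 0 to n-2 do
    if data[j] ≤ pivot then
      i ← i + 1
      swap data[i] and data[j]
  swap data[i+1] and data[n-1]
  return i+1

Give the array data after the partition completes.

pivot = data[6] = 2; i = -1
j=0: data[0]=-1 ≤ 2 → i=0, swap data[0],data[0] (no change) → -1 4 1 -3 -2 0 2
j=1: data[1]=4 > 2 → no swap
j=2: data[2]=1 ≤ 2 → i=1, swap data[1],data[2] → -1 1 4 -3 -2 0 2
j=3: data[3]=-3 ≤ 2 → i=2, swap data[2],data[3] → -1 1 -3 4 -2 0 2
j=4: data[4]=-2 ≤ 2 → i=3, swap data[3],data[4] → -1 1 -3 -2 4 0 2
j=5: data[5]=0 ≤ 2 → i=4, swap data[4],data[5] → -1 1 -3 -2 0 4 2
final swap data[5],data[6] → -1 1 -3 -2 0 2 4; return 5

-1 1 -3 -2 0 2 4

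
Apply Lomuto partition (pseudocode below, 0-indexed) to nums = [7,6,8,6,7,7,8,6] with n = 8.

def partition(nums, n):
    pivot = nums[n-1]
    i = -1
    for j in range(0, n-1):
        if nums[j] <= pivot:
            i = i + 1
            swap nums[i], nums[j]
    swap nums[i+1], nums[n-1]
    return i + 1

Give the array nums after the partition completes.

pivot = nums[7] = 6; i = -1
j=0: nums[0]=7 > 6 → no swap
j=1: nums[1]=6 ≤ 6 → i=0, swap nums[0],nums[1] → [6,7,8,6,7,7,8,6]
j=2: nums[2]=8 > 6 → no swap
j=3: nums[3]=6 ≤ 6 → i=1, swap nums[1],nums[3] → [6,6,8,7,7,7,8,6]
j=4: nums[4]=7 > 6 → no swap
j=5: nums[5]=7 > 6 → no swap
j=6: nums[6]=8 > 6 → no swap
final swap nums[2],nums[7] → [6,6,6,7,7,7,8,8]; return 2

[6,6,6,7,7,7,8,8]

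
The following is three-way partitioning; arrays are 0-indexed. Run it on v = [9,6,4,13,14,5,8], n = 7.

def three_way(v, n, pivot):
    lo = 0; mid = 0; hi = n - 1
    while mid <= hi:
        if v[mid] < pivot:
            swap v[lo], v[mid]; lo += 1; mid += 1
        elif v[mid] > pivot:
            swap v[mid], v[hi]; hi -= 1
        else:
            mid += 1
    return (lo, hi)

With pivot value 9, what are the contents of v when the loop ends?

[6,4,8,5,9,14,13]

pivot = 9; lo=0, mid=0, hi=6
v[mid]=9=9: mid=1
v[mid]=6<9: swap v[0],v[1]; lo=1,mid=2 → [6,9,4,13,14,5,8]
v[mid]=4<9: swap v[1],v[2]; lo=2,mid=3 → [6,4,9,13,14,5,8]
v[mid]=13>9: swap v[3],v[6]; hi=5 → [6,4,9,8,14,5,13]
v[mid]=8<9: swap v[2],v[3]; lo=3,mid=4 → [6,4,8,9,14,5,13]
v[mid]=14>9: swap v[4],v[5]; hi=4 → [6,4,8,9,5,14,13]
v[mid]=5<9: swap v[3],v[4]; lo=4,mid=5 → [6,4,8,5,9,14,13]
end: lo=4, hi=4; v = [6,4,8,5,9,14,13]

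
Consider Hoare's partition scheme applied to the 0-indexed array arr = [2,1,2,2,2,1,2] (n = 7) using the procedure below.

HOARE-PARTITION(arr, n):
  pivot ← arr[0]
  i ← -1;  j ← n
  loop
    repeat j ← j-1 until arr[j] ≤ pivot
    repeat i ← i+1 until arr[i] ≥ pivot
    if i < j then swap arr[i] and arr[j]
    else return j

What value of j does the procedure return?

pivot = arr[0] = 2; i = -1, j = 7
j→6 (arr[6]=2≤2), i→0 (arr[0]=2≥2); i<j, swap → [2,1,2,2,2,1,2]
j→5 (arr[5]=1≤2), i→2 (arr[2]=2≥2); i<j, swap → [2,1,1,2,2,2,2]
j→4 (arr[4]=2≤2), i→3 (arr[3]=2≥2); i<j, swap → [2,1,1,2,2,2,2]
j→3, i→4; i≥j, return j=3. arr = [2,1,1,2,2,2,2]

3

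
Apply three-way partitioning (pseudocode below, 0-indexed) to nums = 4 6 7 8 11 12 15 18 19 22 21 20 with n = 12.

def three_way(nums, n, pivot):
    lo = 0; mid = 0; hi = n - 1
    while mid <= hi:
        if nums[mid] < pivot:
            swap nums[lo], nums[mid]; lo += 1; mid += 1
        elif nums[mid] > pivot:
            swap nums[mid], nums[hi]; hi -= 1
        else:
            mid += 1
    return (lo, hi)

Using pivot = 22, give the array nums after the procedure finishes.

lo=0 mid=0 hi=11
4<22: swap(0,0), lo=1 mid=1 ⇒ 4 6 7 8 11 12 15 18 19 22 21 20
6<22: swap(1,1), lo=2 mid=2 ⇒ 4 6 7 8 11 12 15 18 19 22 21 20
7<22: swap(2,2), lo=3 mid=3 ⇒ 4 6 7 8 11 12 15 18 19 22 21 20
8<22: swap(3,3), lo=4 mid=4 ⇒ 4 6 7 8 11 12 15 18 19 22 21 20
11<22: swap(4,4), lo=5 mid=5 ⇒ 4 6 7 8 11 12 15 18 19 22 21 20
12<22: swap(5,5), lo=6 mid=6 ⇒ 4 6 7 8 11 12 15 18 19 22 21 20
15<22: swap(6,6), lo=7 mid=7 ⇒ 4 6 7 8 11 12 15 18 19 22 21 20
18<22: swap(7,7), lo=8 mid=8 ⇒ 4 6 7 8 11 12 15 18 19 22 21 20
19<22: swap(8,8), lo=9 mid=9 ⇒ 4 6 7 8 11 12 15 18 19 22 21 20
22=22: mid=10
21<22: swap(9,10), lo=10 mid=11 ⇒ 4 6 7 8 11 12 15 18 19 21 22 20
20<22: swap(10,11), lo=11 mid=12 ⇒ 4 6 7 8 11 12 15 18 19 21 20 22
done. lo=11 hi=11; nums=4 6 7 8 11 12 15 18 19 21 20 22

4 6 7 8 11 12 15 18 19 21 20 22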